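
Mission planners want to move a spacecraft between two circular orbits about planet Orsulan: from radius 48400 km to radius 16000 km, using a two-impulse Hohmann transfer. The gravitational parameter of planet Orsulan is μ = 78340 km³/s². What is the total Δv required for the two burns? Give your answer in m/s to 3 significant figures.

The Hohmann ellipse has a_t = (r₁ + r₂)/2 = 32200 km.
At r₁ the circular-orbit speed is v₁ = √(μ/r₁) = 1.2722 km/s.
On the transfer ellipse at r₁, vis-viva equation gives v_a = √[μ(2/r₁ − 1/a_t)] = 0.89681 km/s.
First burn Δv₁ = |v_a − v₁| = 0.3754 km/s.
At r₂, v₂ = √(μ/r₂) = 2.21275 km/s.
Transfer-orbit speed at r₂: v_p = √[μ(2/r₂ − 1/a_t)] = 2.71285 km/s.
Second burn Δv₂ = |v₂ − v_p| = 0.5001 km/s.
Δv = Δv₁ + Δv₂ = 0.3754 + 0.5001 = 0.8755 km/s.

Δv = 876 m/s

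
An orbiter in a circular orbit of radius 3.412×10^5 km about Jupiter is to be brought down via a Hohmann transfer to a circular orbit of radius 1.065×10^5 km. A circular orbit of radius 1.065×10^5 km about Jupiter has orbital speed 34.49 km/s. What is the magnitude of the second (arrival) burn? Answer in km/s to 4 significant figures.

From the circular-orbit relation v² = μ/r at r = 1.065×10^5 km: μ = v²r = (34.49)² × 1.065×10^5 = 1.26688×10^8 km³/s².
The Hohmann ellipse has a_t = (r₁ + r₂)/2 = 2.2385×10^5 km.
On the circular orbit at r = 1.065×10^5 km, v_c = √(μ/r) = 34.490 km/s.
Transfer-orbit speed at the same r (vis-viva, a = a_t): v_t = √[μ(2/r − 1/a_t)] = 42.581 km/s.
Δv₂ = |v_t − v_c| = |42.581 − 34.490| = 8.091 km/s.

Δv₂ = 8.091 km/s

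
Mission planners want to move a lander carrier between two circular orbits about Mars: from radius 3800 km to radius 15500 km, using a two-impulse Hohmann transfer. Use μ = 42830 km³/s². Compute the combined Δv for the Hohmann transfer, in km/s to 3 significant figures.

The Hohmann ellipse has a_t = (r₁ + r₂)/2 = 9650 km.
Circular speed at r₁: v₁ = √(μ/r₁) = √(42830/3800) = 3.35724 km/s.
On the transfer ellipse at r₁, vis-viva equation gives v_p = √[μ(2/r₁ − 1/a_t)] = 4.25485 km/s.
First burn Δv₁ = |v_p − v₁| = 0.8976 km/s.
Circular speed at r₂: v₂ = √(μ/r₂) = 1.6623 km/s.
Transfer-orbit speed at r₂: v_a = √[μ(2/r₂ − 1/a_t)] = 1.0431 km/s.
Second burn Δv₂ = |v₂ − v_a| = 0.6192 km/s.
Total Δv = Δv₁ + Δv₂ = 1.517 km/s.

Δv = 1.52 km/s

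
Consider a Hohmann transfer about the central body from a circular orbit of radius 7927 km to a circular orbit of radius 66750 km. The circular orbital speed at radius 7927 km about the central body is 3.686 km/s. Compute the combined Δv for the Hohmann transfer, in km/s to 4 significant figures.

Δv = 1.927 km/s

From the circular-orbit relation v² = μ/r at r = 7927 km: μ = v²r = (3.686)² × 7927 = 1.07701×10^5 km³/s².
Transfer-ellipse semi-major axis a_t = (r₁ + r₂)/2 = (7927 + 66750)/2 = 37338.5 km.
Circular speed at r₁: v₁ = √(μ/r₁) = √(1.07701×10^5/7927) = 3.686 km/s.
Transfer-orbit speed at r₁ (v² = μ(2/r − 1/a)): v_p = √[μ(2/r₁ − 1/a_t)] = 4.928 km/s.
First burn Δv₁ = |v_p − v₁| = 1.242 km/s.
At r₂, v₂ = √(μ/r₂) = 1.27024 km/s.
Transfer-orbit speed at r₂: v_a = √[μ(2/r₂ − 1/a_t)] = 0.585275 km/s.
Second burn Δv₂ = |v₂ − v_a| = 0.6850 km/s.
Total Δv = Δv₁ + Δv₂ = 1.927 km/s.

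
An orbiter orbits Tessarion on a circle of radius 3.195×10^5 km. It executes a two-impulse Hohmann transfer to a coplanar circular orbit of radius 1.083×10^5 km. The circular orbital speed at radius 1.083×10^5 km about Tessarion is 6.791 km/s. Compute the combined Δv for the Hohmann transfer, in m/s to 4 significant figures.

From the circular-orbit relation v² = μ/r at r = 1.083×10^5 km: μ = v²r = (6.791)² × 1.083×10^5 = 4.99454×10^6 km³/s².
The Hohmann ellipse has a_t = (r₁ + r₂)/2 = 2.139×10^5 km.
At r₁ the circular-orbit speed is v₁ = √(μ/r₁) = 3.95378 km/s.
On the transfer ellipse at r₁, v² = μ(2/r − 1/a) gives v_a = √[μ(2/r₁ − 1/a_t)] = 2.81333 km/s.
First burn Δv₁ = |v_a − v₁| = 1.140 km/s.
At r₂, v₂ = √(μ/r₂) = 6.791 km/s.
Transfer-orbit speed at r₂: v_p = √[μ(2/r₂ − 1/a_t)] = 8.300 km/s.
Second burn Δv₂ = |v₂ − v_p| = 1.509 km/s.
Δv = Δv₁ + Δv₂ = 1.140 + 1.509 = 2.649 km/s.

Δv = 2649 m/s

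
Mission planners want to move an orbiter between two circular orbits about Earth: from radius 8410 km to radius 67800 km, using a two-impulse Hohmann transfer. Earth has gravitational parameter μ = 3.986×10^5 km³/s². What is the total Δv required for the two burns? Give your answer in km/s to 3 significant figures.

Δv = 3.58 km/s

The Hohmann ellipse has a_t = (r₁ + r₂)/2 = 38105 km.
At r₁ the circular-orbit speed is v₁ = √(μ/r₁) = 6.8845 km/s.
On the transfer ellipse at r₁, v² = μ(2/r − 1/a) gives v_p = √[μ(2/r₁ − 1/a_t)] = 9.1832 km/s.
First burn Δv₁ = |v_p − v₁| = 2.2987 km/s.
At r₂, v₂ = √(μ/r₂) = 2.4247 km/s.
Transfer-orbit speed at r₂: v_a = √[μ(2/r₂ − 1/a_t)] = 1.1391 km/s.
Second burn Δv₂ = |v₂ − v_a| = 1.2856 km/s.
Δv = Δv₁ + Δv₂ = 2.2987 + 1.2856 = 3.584 km/s.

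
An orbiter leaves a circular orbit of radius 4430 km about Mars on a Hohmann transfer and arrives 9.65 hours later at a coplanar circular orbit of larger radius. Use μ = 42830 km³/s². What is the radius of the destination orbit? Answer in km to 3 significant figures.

Transfer time t = 9.65 hours = 34740 s, and t = π√(a_t³/μ).
So a_t = (μ t²/π²)^(1/3) = (42830 × (34740)² / π²)^(1/3) = 17366 km.
Since a_t = (r₁ + r₂)/2, r₂ = 2a_t − r₁ = 2×17366 − 4430 = 30302 km.

r₂ = 30300 km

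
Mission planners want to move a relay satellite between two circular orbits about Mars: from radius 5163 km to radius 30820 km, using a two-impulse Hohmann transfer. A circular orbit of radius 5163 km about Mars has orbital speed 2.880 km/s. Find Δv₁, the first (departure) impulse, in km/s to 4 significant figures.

From the circular-orbit relation v² = μ/r at r = 5163 km: μ = v²r = (2.880)² × 5163 = 42824.0 km³/s².
Transfer-ellipse semi-major axis a_t = (r₁ + r₂)/2 = (5163 + 30820)/2 = 17991.5 km.
On the circular orbit at r = 5163 km, v_c = √(μ/r) = 2.8800 km/s.
Transfer-orbit speed at the same r (vis-viva, a = a_t): v_t = √[μ(2/r − 1/a_t)] = 3.7694 km/s.
Δv₁ = |v_t − v_c| = |3.7694 − 2.8800| = 0.8894 km/s.

Δv₁ = 0.8894 km/s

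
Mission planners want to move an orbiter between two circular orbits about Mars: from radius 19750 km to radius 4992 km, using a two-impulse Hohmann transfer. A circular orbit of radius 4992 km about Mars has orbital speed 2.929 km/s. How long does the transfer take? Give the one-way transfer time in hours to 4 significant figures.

From the circular-orbit relation v² = μ/r at r = 4992 km: μ = v²r = (2.929)² × 4992 = 42826.6 km³/s².
The Hohmann ellipse has a_t = (r₁ + r₂)/2 = 12371 km.
Half the transfer-orbit period gives t = π√(a_t³/μ) = 20888 s.
Converting: 20888 s ÷ 3600 s/hour = 5.802 hours.

t = 5.802 hours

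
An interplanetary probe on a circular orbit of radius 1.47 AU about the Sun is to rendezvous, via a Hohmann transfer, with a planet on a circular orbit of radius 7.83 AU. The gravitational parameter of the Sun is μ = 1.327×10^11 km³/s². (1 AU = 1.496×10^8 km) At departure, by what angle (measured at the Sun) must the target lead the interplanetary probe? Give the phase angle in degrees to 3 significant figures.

φ = 97.6°

In km: r₁ = 1.47 × 1.496×10^8 = 2.19912×10^8 km; r₂ = 7.83 × 1.496×10^8 = 1.171368×10^9 km.
The Hohmann ellipse has a_t = (r₁ + r₂)/2 = 6.9564×10^8 km.
Transfer time t = π√(a_t³/μ) = 1.5823×10^8 s.
Target angular speed ω₂ = √(μ/r₂³) = 9.0865×10^-9 rad/s.
Angle swept by the target during transfer: ω₂·t = 1.4378 rad = 82.38°.
The interplanetary probe traverses 180° on the transfer ellipse, so the target must lead by 180° − 82.38° = 97.6°.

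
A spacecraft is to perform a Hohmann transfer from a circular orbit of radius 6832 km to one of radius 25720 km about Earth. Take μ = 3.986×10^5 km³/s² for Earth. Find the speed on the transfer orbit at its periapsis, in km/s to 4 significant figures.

Transfer-ellipse semi-major axis a_t = (r₁ + r₂)/2 = (6832 + 25720)/2 = 16276 km.
The periapsis of the transfer ellipse is at r = 6832 km.
Applying v² = μ(2/r − 1/a_t): v = 9.602 km/s.

v = 9.602 km/s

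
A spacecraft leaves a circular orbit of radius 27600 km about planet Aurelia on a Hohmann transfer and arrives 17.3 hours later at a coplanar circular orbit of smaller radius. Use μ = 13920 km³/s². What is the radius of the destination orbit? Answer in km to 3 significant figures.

Transfer time t = 17.3 hours = 62280 s, and t = π√(a_t³/μ).
So a_t = (μ t²/π²)^(1/3) = (13920 × (62280)² / π²)^(1/3) = 17620 km.
Since a_t = (r₁ + r₂)/2, r₂ = 2a_t − r₁ = 2×17620 − 27600 = 7640 km.

r₂ = 7640 km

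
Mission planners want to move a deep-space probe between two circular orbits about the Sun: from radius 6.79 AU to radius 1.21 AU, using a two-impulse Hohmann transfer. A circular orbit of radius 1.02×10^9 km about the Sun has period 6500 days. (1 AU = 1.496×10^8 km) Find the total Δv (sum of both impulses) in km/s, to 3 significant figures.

From Kepler's third law T² = 4π²r³/μ at r = 1.02×10^9 km, T = 6500 days = 6500 × 86400 s = 5.616×10^8 s: μ = 4π²r³/T² = 1.32833×10^11 km³/s².
In km: r₁ = 6.79 × 1.496×10^8 = 1.015784×10^9 km; r₂ = 1.21 × 1.496×10^8 = 1.81016×10^8 km.
The Hohmann ellipse has a_t = (r₁ + r₂)/2 = 5.984×10^8 km.
At r₁ the circular-orbit speed is v₁ = √(μ/r₁) = 11.4354 km/s.
Transfer-orbit speed at r₁ (v² = μ(2/r − 1/a)): v_a = √[μ(2/r₁ − 1/a_t)] = 6.28948 km/s.
First burn Δv₁ = |v_a − v₁| = 5.146 km/s.
Circular speed at r₂: v₂ = √(μ/r₂) = 27.089 km/s.
Transfer-orbit speed at r₂: v_p = √[μ(2/r₂ − 1/a_t)] = 35.294 km/s.
Second burn Δv₂ = |v₂ − v_p| = 8.205 km/s.
Total Δv = Δv₁ + Δv₂ = 13.35 km/s.

Δv = 13.4 km/s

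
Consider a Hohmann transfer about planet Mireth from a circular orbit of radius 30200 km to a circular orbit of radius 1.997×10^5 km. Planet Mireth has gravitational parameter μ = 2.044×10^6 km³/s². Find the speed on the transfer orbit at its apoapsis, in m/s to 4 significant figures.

The Hohmann ellipse has a_t = (r₁ + r₂)/2 = 1.1495×10^5 km.
At apoapsis, r = 1.997×10^5 km.
Vis-viva: v = √[μ(2/r − 1/a_t)] = √[2.044×10^6 × (2/1.997×10^5 − 1/1.1495×10^5)] = 1.640 km/s.

v = 1640 m/s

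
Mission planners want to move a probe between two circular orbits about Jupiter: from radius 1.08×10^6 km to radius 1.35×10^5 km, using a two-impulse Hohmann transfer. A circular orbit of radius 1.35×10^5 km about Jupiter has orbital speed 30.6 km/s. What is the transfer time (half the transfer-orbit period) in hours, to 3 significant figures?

t = 36.8 hours

From the circular-orbit relation v² = μ/r at r = 1.35×10^5 km: μ = v²r = (30.6)² × 1.35×10^5 = 1.26409×10^8 km³/s².
Transfer-ellipse semi-major axis a_t = (r₁ + r₂)/2 = (1.080×10^6 + 1.350×10^5)/2 = 6.075×10^5 km.
Transfer time t = π√(a_t³/μ) = π√((6.075×10^5)³ / 1.26409×10^8) = 1.3231×10^5 s.
Converting: 1.3231×10^5 s ÷ 3600 s/hour = 36.8 hours.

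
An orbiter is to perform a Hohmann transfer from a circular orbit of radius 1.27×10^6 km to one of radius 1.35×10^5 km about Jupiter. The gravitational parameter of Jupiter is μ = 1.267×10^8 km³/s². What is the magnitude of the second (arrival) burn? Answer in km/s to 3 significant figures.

Δv₂ = 10.6 km/s

The Hohmann ellipse has a_t = (r₁ + r₂)/2 = 7.025×10^5 km.
On the circular orbit at r = 1.350×10^5 km, v_c = √(μ/r) = 30.635 km/s.
Transfer-orbit speed at the same r (vis-viva, a = a_t): v_t = √[μ(2/r − 1/a_t)] = 41.191 km/s.
Δv₂ = |v_t − v_c| = |41.191 − 30.635| = 10.56 km/s.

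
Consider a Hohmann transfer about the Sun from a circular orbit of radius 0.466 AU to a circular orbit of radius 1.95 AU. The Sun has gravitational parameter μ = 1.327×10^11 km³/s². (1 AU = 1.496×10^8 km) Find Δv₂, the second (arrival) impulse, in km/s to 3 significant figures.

In km: r₁ = 0.466 × 1.496×10^8 = 6.97136×10^7 km; r₂ = 1.95 × 1.496×10^8 = 2.9172×10^8 km.
Semi-major axis of the transfer orbit: a_t = (6.97136×10^7 + 2.9172×10^8)/2 = 1.807168×10^8 km.
Circular speed at r = 2.9172×10^8 km: v_c = √(μ/r) = 21.328 km/s.
Vis-viva on the transfer ellipse at r = 2.9172×10^8 km gives v_t = √[μ(2/r − 1/a_t)] = 13.247 km/s.
Δv₂ = |v_t − v_c| = |13.247 − 21.328| = 8.081 km/s.

Δv₂ = 8.08 km/s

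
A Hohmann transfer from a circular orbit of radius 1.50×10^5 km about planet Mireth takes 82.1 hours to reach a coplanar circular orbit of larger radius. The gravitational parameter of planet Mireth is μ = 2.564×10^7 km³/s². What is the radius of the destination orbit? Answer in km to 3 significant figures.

r₂ = 1.07×10^6 km

Transfer time t = 82.1 hours = 2.9556×10^5 s, and t = π√(a_t³/μ).
So a_t = (μ t²/π²)^(1/3) = (2.564×10^7 × (2.9556×10^5)² / π²)^(1/3) = 6.0996×10^5 km.
Since a_t = (r₁ + r₂)/2, r₂ = 2a_t − r₁ = 2×6.0996×10^5 − 1.500×10^5 = 1.06992×10^6 km.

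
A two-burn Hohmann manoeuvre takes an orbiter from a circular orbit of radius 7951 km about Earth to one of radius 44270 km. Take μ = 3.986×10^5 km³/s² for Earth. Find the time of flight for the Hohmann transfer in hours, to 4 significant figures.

Semi-major axis of the transfer orbit: a_t = (7951 + 44270)/2 = 26110.5 km.
By Kepler's third law the transfer-orbit period is T = 2π√(a_t³/μ), so t = T/2 = 20994 s.
Converting: 20994 s ÷ 3600 s/hour = 5.832 hours.

t = 5.832 hours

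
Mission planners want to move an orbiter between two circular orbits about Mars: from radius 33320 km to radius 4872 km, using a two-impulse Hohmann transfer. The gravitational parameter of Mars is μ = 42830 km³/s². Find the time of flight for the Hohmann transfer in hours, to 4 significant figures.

The Hohmann ellipse has a_t = (r₁ + r₂)/2 = 19096 km.
Half the transfer-orbit period gives t = π√(a_t³/μ) = 40060 s.
Converting: 40060 s ÷ 3600 s/hour = 11.13 hours.

t = 11.13 hours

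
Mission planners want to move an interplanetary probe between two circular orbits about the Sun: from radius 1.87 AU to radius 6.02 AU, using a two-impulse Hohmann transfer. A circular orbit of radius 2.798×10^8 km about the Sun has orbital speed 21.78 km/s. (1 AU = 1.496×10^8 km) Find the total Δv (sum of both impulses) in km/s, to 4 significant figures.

From the circular-orbit relation v² = μ/r at r = 2.798×10^8 km: μ = v²r = (21.78)² × 2.798×10^8 = 1.32728×10^11 km³/s².
In km: r₁ = 1.87 × 1.496×10^8 = 2.79752×10^8 km; r₂ = 6.02 × 1.496×10^8 = 9.00592×10^8 km.
The Hohmann ellipse has a_t = (r₁ + r₂)/2 = 5.90172×10^8 km.
At r₁ the circular-orbit speed is v₁ = √(μ/r₁) = 21.782 km/s.
On the transfer ellipse at r₁, vis-viva gives v_p = √[μ(2/r₁ − 1/a_t)] = 26.907 km/s.
First burn Δv₁ = |v_p − v₁| = 5.125 km/s.
At r₂, v₂ = √(μ/r₂) = 12.14 km/s.
Transfer-orbit speed at r₂: v_a = √[μ(2/r₂ − 1/a_t)] = 8.358 km/s.
Second burn Δv₂ = |v₂ − v_a| = 3.782 km/s.
Δv = Δv₁ + Δv₂ = 5.125 + 3.782 = 8.907 km/s.

Δv = 8.907 km/s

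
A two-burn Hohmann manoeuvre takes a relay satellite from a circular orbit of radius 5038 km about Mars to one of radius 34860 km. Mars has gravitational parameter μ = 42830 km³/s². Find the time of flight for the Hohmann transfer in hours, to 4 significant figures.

t = 11.88 hours

The Hohmann ellipse has a_t = (r₁ + r₂)/2 = 19949 km.
Half the transfer-orbit period gives t = π√(a_t³/μ) = 42770 s.
Converting: 42770 s ÷ 3600 s/hour = 11.88 hours.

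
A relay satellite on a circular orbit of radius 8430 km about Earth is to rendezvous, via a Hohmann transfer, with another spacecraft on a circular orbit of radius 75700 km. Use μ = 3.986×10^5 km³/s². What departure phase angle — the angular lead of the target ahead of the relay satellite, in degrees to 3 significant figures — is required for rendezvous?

φ = 105°

The Hohmann ellipse has a_t = (r₁ + r₂)/2 = 42065 km.
The half-period of the transfer ellipse is t = π√(a_t³/μ) = 42930 s.
The target's mean motion on its circular orbit is ω₂ = √(μ/r₂³) = 3.0313×10^-5 rad/s.
Angle swept by the target during transfer: ω₂·t = 1.3013 rad = 74.56°.
The relay satellite traverses 180° on the transfer ellipse, so the target must lead by 180° − 74.56° = 105°.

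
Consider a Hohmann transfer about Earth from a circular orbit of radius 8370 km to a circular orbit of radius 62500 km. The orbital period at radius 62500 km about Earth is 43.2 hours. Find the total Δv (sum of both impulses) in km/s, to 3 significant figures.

Δv = 3.56 km/s

From Kepler's third law T² = 4π²r³/μ at r = 62500 km, T = 43.2 hours = 43.2 × 3600 s = 1.5552×10^5 s: μ = 4π²r³/T² = 3.98499×10^5 km³/s².
Transfer-ellipse semi-major axis a_t = (r₁ + r₂)/2 = (8370 + 62500)/2 = 35435 km.
At r₁ the circular-orbit speed is v₁ = √(μ/r₁) = 6.900 km/s.
Transfer-orbit speed at r₁ (vis-viva equation): v_p = √[μ(2/r₁ − 1/a_t)] = 9.164 km/s.
First burn Δv₁ = |v_p − v₁| = 2.264 km/s.
Circular speed at r₂: v₂ = √(μ/r₂) = 2.525 km/s.
Transfer-orbit speed at r₂: v_a = √[μ(2/r₂ − 1/a_t)] = 1.227 km/s.
Second burn Δv₂ = |v₂ − v_a| = 1.298 km/s.
Δv = Δv₁ + Δv₂ = 2.264 + 1.298 = 3.562 km/s.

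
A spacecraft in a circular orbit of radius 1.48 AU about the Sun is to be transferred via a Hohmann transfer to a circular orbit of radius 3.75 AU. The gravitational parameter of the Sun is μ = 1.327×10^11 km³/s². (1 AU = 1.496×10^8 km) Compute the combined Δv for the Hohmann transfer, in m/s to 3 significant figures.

Δv = 8640 m/s

In km: r₁ = 1.48 × 1.496×10^8 = 2.21408×10^8 km; r₂ = 3.75 × 1.496×10^8 = 5.610×10^8 km.
Semi-major axis of the transfer orbit: a_t = (2.21408×10^8 + 5.610×10^8)/2 = 3.91204×10^8 km.
At r₁ the circular-orbit speed is v₁ = √(μ/r₁) = 24.482 km/s.
On the transfer ellipse at r₁, v² = μ(2/r − 1/a) gives v_p = √[μ(2/r₁ − 1/a_t)] = 29.317 km/s.
First burn Δv₁ = |v_p − v₁| = 4.835 km/s.
Circular speed at r₂: v₂ = √(μ/r₂) = 15.38 km/s.
Transfer-orbit speed at r₂: v_a = √[μ(2/r₂ − 1/a_t)] = 11.57 km/s.
Second burn Δv₂ = |v₂ − v_a| = 3.810 km/s.
Δv = Δv₁ + Δv₂ = 4.835 + 3.810 = 8.645 km/s.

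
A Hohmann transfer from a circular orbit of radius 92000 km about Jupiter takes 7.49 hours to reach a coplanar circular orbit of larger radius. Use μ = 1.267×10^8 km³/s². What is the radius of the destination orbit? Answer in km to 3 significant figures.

Transfer time t = 7.49 hours = 26964 s, and t = π√(a_t³/μ).
So a_t = (μ t²/π²)^(1/3) = (1.267×10^8 × (26964)² / π²)^(1/3) = 2.1055×10^5 km.
Since a_t = (r₁ + r₂)/2, r₂ = 2a_t − r₁ = 2×2.1055×10^5 − 92000 = 3.291×10^5 km.

r₂ = 3.29×10^5 km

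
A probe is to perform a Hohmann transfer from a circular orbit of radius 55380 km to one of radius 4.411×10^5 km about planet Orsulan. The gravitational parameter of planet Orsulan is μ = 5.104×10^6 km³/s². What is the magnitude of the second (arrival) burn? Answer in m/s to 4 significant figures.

Δv₂ = 1795 m/s

Transfer-ellipse semi-major axis a_t = (r₁ + r₂)/2 = (55380 + 4.411×10^5)/2 = 2.4824×10^5 km.
Circular speed at r = 4.411×10^5 km: v_c = √(μ/r) = 3.402 km/s.
Vis-viva on the transfer ellipse at r = 4.411×10^5 km gives v_t = √[μ(2/r − 1/a_t)] = 1.607 km/s.
Δv₂ = |v_t − v_c| = |1.607 − 3.402| = 1.795 km/s.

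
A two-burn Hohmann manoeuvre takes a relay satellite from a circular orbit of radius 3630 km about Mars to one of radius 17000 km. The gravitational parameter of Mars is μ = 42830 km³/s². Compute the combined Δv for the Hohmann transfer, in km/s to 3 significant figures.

Semi-major axis of the transfer orbit: a_t = (3630 + 17000)/2 = 10315 km.
Circular speed at r₁: v₁ = √(μ/r₁) = √(42830/3630) = 3.434952 km/s.
Transfer-orbit speed at r₁ (vis-viva equation): v_p = √[μ(2/r₁ − 1/a_t)] = 4.409715 km/s.
First burn Δv₁ = |v_p − v₁| = 0.97476 km/s.
At r₂, v₂ = √(μ/r₂) = 1.587265 km/s.
Transfer-orbit speed at r₂: v_a = √[μ(2/r₂ − 1/a_t)] = 0.9416040 km/s.
Second burn Δv₂ = |v₂ − v_a| = 0.64566 km/s.
Total Δv = Δv₁ + Δv₂ = 1.620 km/s.

Δv = 1.62 km/s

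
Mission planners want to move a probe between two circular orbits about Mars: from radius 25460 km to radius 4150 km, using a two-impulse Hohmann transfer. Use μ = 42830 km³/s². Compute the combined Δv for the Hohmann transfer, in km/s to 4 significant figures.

Δv = 1.611 km/s

Semi-major axis of the transfer orbit: a_t = (25460 + 4150)/2 = 14805 km.
Circular speed at r₁: v₁ = √(μ/r₁) = √(42830/25460) = 1.297015 km/s.
On the transfer ellipse at r₁, v² = μ(2/r − 1/a) gives v_a = √[μ(2/r₁ − 1/a_t)] = 0.6866963 km/s.
First burn Δv₁ = |v_a − v₁| = 0.61032 km/s.
At r₂, v₂ = √(μ/r₂) = 3.21255 km/s.
Transfer-orbit speed at r₂: v_p = √[μ(2/r₂ − 1/a_t)] = 4.21284 km/s.
Second burn Δv₂ = |v₂ − v_p| = 1.0003 km/s.
Δv = Δv₁ + Δv₂ = 0.61032 + 1.0003 = 1.611 km/s.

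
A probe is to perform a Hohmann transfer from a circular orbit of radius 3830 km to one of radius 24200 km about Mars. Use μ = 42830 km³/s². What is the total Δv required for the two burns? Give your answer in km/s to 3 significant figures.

Δv = 1.69 km/s

Transfer-ellipse semi-major axis a_t = (r₁ + r₂)/2 = (3830 + 24200)/2 = 14015 km.
Circular speed at r₁: v₁ = √(μ/r₁) = √(42830/3830) = 3.344 km/s.
On the transfer ellipse at r₁, v² = μ(2/r − 1/a) gives v_p = √[μ(2/r₁ − 1/a_t)] = 4.394 km/s.
First burn Δv₁ = |v_p − v₁| = 1.050 km/s.
At r₂, v₂ = √(μ/r₂) = 1.3304 km/s.
Transfer-orbit speed at r₂: v_a = √[μ(2/r₂ − 1/a_t)] = 0.69546 km/s.
Second burn Δv₂ = |v₂ − v_a| = 0.6349 km/s.
Δv = Δv₁ + Δv₂ = 1.050 + 0.6349 = 1.685 km/s.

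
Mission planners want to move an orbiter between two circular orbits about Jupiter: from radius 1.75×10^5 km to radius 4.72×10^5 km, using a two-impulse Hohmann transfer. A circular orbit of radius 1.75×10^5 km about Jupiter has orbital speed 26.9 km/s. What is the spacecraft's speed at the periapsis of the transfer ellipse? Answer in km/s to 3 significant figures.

From the circular-orbit relation v² = μ/r at r = 1.75×10^5 km: μ = v²r = (26.9)² × 1.75×10^5 = 1.26632×10^8 km³/s².
The Hohmann ellipse has a_t = (r₁ + r₂)/2 = 3.235×10^5 km.
The periapsis of the transfer ellipse is at r = 1.750×10^5 km.
Vis-viva: v = √[μ(2/r − 1/a_t)] = √[1.26632×10^8 × (2/1.750×10^5 − 1/3.235×10^5)] = 32.49 km/s.

v = 32.5 km/s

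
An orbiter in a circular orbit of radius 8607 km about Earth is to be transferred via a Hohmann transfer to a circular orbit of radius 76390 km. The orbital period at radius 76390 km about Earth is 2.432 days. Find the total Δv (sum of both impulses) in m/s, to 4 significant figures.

From Kepler's third law T² = 4π²r³/μ at r = 76390 km, T = 2.432 days = 2.432 × 86400 s = 2.101248×10^5 s: μ = 4π²r³/T² = 3.98579×10^5 km³/s².
The Hohmann ellipse has a_t = (r₁ + r₂)/2 = 42498.5 km.
At r₁ the circular-orbit speed is v₁ = √(μ/r₁) = 6.80505 km/s.
On the transfer ellipse at r₁, v² = μ(2/r − 1/a) gives v_p = √[μ(2/r₁ − 1/a_t)] = 9.12353 km/s.
First burn Δv₁ = |v_p − v₁| = 2.3185 km/s.
At r₂, v₂ = √(μ/r₂) = 2.28423 km/s.
Transfer-orbit speed at r₂: v_a = √[μ(2/r₂ − 1/a_t)] = 1.02796 km/s.
Second burn Δv₂ = |v₂ − v_a| = 1.2563 km/s.
Δv = Δv₁ + Δv₂ = 2.3185 + 1.2563 = 3.575 km/s.

Δv = 3575 m/s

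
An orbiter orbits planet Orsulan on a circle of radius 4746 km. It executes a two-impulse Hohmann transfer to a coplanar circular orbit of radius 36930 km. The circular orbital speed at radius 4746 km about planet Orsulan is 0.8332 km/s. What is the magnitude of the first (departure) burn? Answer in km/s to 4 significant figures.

From the circular-orbit relation v² = μ/r at r = 4746 km: μ = v²r = (0.8332)² × 4746 = 3294.78 km³/s².
Semi-major axis of the transfer orbit: a_t = (4746 + 36930)/2 = 20838 km.
Circular speed at r = 4746 km: v_c = √(μ/r) = 0.83320 km/s.
Vis-viva on the transfer ellipse at r = 4746 km gives v_t = √[μ(2/r − 1/a_t)] = 1.1092 km/s.
Δv₁ = |v_t − v_c| = |1.1092 − 0.83320| = 0.2760 km/s.

Δv₁ = 0.2760 km/s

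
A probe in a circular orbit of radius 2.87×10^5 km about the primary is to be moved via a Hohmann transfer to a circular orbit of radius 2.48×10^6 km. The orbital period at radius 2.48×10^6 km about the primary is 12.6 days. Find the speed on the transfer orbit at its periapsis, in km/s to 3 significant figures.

v = 56.3 km/s

From Kepler's third law T² = 4π²r³/μ at r = 2.48×10^6 km, T = 12.6 days = 12.6 × 86400 s = 1.08864×10^6 s: μ = 4π²r³/T² = 5.08097×10^8 km³/s².
Semi-major axis of the transfer orbit: a_t = (2.870×10^5 + 2.480×10^6)/2 = 1.3835×10^6 km.
At periapsis, r = 2.870×10^5 km.
Vis-viva: v = √[μ(2/r − 1/a_t)] = √[5.08097×10^8 × (2/2.870×10^5 − 1/1.3835×10^6)] = 56.33 km/s.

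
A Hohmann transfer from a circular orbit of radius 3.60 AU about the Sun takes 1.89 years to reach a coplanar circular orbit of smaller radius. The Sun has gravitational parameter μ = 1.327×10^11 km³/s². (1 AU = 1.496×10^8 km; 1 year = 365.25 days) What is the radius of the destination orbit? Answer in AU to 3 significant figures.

r₂ = 1.25 AU

In km: r₁ = 3.60 × 1.496×10^8 = 5.3856×10^8 km.
Transfer time t = 1.89 years × 365.25 × 86400 s = 5.9643864×10^7 s, and t = π√(a_t³/μ).
So a_t = (μ t²/π²)^(1/3) = (1.327×10^11 × (5.9643864×10^7)² / π²)^(1/3) = 3.6300×10^8 km.
Since a_t = (r₁ + r₂)/2, r₂ = 2a_t − r₁ = 2×3.6300×10^8 − 5.3856×10^8 = 1.8744×10^8 km.
In AU: r₂ = 1.8744×10^8 / 1.496×10^8 = 1.25 AU.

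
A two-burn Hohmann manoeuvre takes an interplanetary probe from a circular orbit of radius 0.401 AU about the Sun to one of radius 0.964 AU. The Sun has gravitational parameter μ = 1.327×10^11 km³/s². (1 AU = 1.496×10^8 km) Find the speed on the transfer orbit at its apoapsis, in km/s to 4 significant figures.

v = 23.25 km/s

In km: r₁ = 0.401 × 1.496×10^8 = 5.99896×10^7 km; r₂ = 0.964 × 1.496×10^8 = 1.442144×10^8 km.
Semi-major axis of the transfer orbit: a_t = (5.99896×10^7 + 1.442144×10^8)/2 = 1.02102×10^8 km.
The apoapsis of the transfer ellipse is at r = 1.442144×10^8 km.
Vis-viva: v = √[μ(2/r − 1/a_t)] = √[1.327×10^11 × (2/1.442144×10^8 − 1/1.02102×10^8)] = 23.25 km/s.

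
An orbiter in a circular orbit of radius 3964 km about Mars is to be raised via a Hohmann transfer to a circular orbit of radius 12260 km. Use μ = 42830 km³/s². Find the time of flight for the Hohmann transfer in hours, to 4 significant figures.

t = 3.081 hours

Semi-major axis of the transfer orbit: a_t = (3964 + 12260)/2 = 8112 km.
By Kepler's third law the transfer-orbit period is T = 2π√(a_t³/μ), so t = T/2 = 11090 s.
Converting: 11090 s ÷ 3600 s/hour = 3.081 hours.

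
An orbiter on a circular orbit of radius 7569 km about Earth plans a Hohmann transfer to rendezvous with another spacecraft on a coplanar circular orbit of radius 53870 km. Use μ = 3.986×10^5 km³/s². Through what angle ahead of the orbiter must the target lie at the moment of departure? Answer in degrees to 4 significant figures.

The Hohmann ellipse has a_t = (r₁ + r₂)/2 = 30719.5 km.
The half-period of the transfer ellipse is t = π√(a_t³/μ) = 26791.8 s.
The target's mean motion on its circular orbit is ω₂ = √(μ/r₂³) = 5.04950×10^-5 rad/s.
Angle swept by the target during transfer: ω₂·t = 1.35285 rad = 77.51°.
The orbiter traverses 180° on the transfer ellipse, so the target must lead by 180° − 77.51° = 102.5°.

φ = 102.5°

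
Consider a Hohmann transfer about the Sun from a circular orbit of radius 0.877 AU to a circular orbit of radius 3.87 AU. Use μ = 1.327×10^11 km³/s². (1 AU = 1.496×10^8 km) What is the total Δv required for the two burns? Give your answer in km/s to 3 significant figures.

In km: r₁ = 0.877 × 1.496×10^8 = 1.311992×10^8 km; r₂ = 3.87 × 1.496×10^8 = 5.78952×10^8 km.
The Hohmann ellipse has a_t = (r₁ + r₂)/2 = 3.550756×10^8 km.
Circular speed at r₁: v₁ = √(μ/r₁) = √(1.327×10^11/1.311992×10^8) = 31.803 km/s.
Transfer-orbit speed at r₁ (vis-viva): v_p = √[μ(2/r₁ − 1/a_t)] = 40.610 km/s.
First burn Δv₁ = |v_p − v₁| = 8.807 km/s.
At r₂, v₂ = √(μ/r₂) = 15.14 km/s.
Transfer-orbit speed at r₂: v_a = √[μ(2/r₂ − 1/a_t)] = 9.203 km/s.
Second burn Δv₂ = |v₂ − v_a| = 5.937 km/s.
Δv = Δv₁ + Δv₂ = 8.807 + 5.937 = 14.74 km/s.

Δv = 14.7 km/s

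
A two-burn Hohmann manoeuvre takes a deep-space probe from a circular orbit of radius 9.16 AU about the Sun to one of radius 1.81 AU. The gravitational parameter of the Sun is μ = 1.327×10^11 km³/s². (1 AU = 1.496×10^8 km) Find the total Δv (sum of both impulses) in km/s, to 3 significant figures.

Δv = 10.7 km/s

In km: r₁ = 9.16 × 1.496×10^8 = 1.370336×10^9 km; r₂ = 1.81 × 1.496×10^8 = 2.70776×10^8 km.
Semi-major axis of the transfer orbit: a_t = (1.370336×10^9 + 2.70776×10^8)/2 = 8.20556×10^8 km.
At r₁ the circular-orbit speed is v₁ = √(μ/r₁) = 9.841 km/s.
On the transfer ellipse at r₁, vis-viva gives v_a = √[μ(2/r₁ − 1/a_t)] = 5.653 km/s.
First burn Δv₁ = |v_a − v₁| = 4.188 km/s.
Circular speed at r₂: v₂ = √(μ/r₂) = 22.1376 km/s.
Transfer-orbit speed at r₂: v_p = √[μ(2/r₂ − 1/a_t)] = 28.6082 km/s.
Second burn Δv₂ = |v₂ − v_p| = 6.471 km/s.
Δv = Δv₁ + Δv₂ = 4.188 + 6.471 = 10.66 km/s.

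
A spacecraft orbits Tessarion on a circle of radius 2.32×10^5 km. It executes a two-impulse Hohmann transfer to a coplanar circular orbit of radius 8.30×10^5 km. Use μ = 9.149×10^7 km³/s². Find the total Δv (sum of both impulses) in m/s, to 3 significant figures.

Transfer-ellipse semi-major axis a_t = (r₁ + r₂)/2 = (2.320×10^5 + 8.300×10^5)/2 = 5.310×10^5 km.
At r₁ the circular-orbit speed is v₁ = √(μ/r₁) = 19.8583 km/s.
On the transfer ellipse at r₁, vis-viva gives v_p = √[μ(2/r₁ − 1/a_t)] = 24.8276 km/s.
First burn Δv₁ = |v_p − v₁| = 4.969 km/s.
Circular speed at r₂: v₂ = √(μ/r₂) = 10.499 km/s.
Transfer-orbit speed at r₂: v_a = √[μ(2/r₂ − 1/a_t)] = 6.9398 km/s.
Second burn Δv₂ = |v₂ − v_a| = 3.559 km/s.
Δv = Δv₁ + Δv₂ = 4.969 + 3.559 = 8.528 km/s.

Δv = 8530 m/s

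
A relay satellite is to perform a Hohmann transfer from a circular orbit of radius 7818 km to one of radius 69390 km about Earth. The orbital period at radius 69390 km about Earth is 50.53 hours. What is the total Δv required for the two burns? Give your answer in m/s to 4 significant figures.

Δv = 3751 m/s

From Kepler's third law T² = 4π²r³/μ at r = 69390 km, T = 50.53 hours = 50.53 × 3600 s = 1.81908×10^5 s: μ = 4π²r³/T² = 3.98609×10^5 km³/s².
Semi-major axis of the transfer orbit: a_t = (7818 + 69390)/2 = 38604 km.
Circular speed at r₁: v₁ = √(μ/r₁) = √(3.98609×10^5/7818) = 7.140 km/s.
On the transfer ellipse at r₁, v² = μ(2/r − 1/a) gives v_p = √[μ(2/r₁ − 1/a_t)] = 9.573 km/s.
First burn Δv₁ = |v_p − v₁| = 2.433 km/s.
At r₂, v₂ = √(μ/r₂) = 2.397 km/s.
Transfer-orbit speed at r₂: v_a = √[μ(2/r₂ − 1/a_t)] = 1.079 km/s.
Second burn Δv₂ = |v₂ − v_a| = 1.318 km/s.
Total Δv = Δv₁ + Δv₂ = 3.751 km/s.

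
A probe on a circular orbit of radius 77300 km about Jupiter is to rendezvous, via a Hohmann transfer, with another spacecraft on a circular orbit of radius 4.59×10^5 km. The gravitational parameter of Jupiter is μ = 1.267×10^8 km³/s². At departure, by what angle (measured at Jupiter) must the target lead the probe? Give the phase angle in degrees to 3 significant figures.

The Hohmann ellipse has a_t = (r₁ + r₂)/2 = 2.6815×10^5 km.
The half-period of the transfer ellipse is t = π√(a_t³/μ) = 38755 s.
The target's mean motion on its circular orbit is ω₂ = √(μ/r₂³) = 3.6197×10^-5 rad/s.
Angle swept by the target during transfer: ω₂·t = 1.4028 rad = 80.37°.
Arrival is 180° from departure on the ellipse, so φ = 180° − 80.37° = 99.6°.

φ = 99.6°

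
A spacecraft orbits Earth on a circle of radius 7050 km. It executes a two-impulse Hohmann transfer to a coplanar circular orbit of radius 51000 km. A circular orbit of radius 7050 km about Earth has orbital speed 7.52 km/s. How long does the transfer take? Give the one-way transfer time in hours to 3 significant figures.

From the circular-orbit relation v² = μ/r at r = 7050 km: μ = v²r = (7.52)² × 7050 = 3.98680×10^5 km³/s².
Transfer-ellipse semi-major axis a_t = (r₁ + r₂)/2 = (7050 + 51000)/2 = 29025 km.
Transfer time t = π√(a_t³/μ) = π√((29025)³ / 3.98680×10^5) = 24600 s.
Converting: 24600 s ÷ 3600 s/hour = 6.83 hours.

t = 6.83 hours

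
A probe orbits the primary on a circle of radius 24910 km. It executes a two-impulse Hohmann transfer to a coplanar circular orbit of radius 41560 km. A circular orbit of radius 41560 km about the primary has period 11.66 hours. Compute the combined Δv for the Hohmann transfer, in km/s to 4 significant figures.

Δv = 1.785 km/s

From Kepler's third law T² = 4π²r³/μ at r = 41560 km, T = 11.66 hours = 11.66 × 3600 s = 41976 s: μ = 4π²r³/T² = 1.60836×10^6 km³/s².
Semi-major axis of the transfer orbit: a_t = (24910 + 41560)/2 = 33235 km.
Circular speed at r₁: v₁ = √(μ/r₁) = √(1.60836×10^6/24910) = 8.0354 km/s.
Transfer-orbit speed at r₁ (v² = μ(2/r − 1/a)): v_p = √[μ(2/r₁ − 1/a_t)] = 8.9856 km/s.
First burn Δv₁ = |v_p − v₁| = 0.9502 km/s.
Circular speed at r₂: v₂ = √(μ/r₂) = 6.2209 km/s.
Transfer-orbit speed at r₂: v_a = √[μ(2/r₂ − 1/a_t)] = 5.3857 km/s.
Second burn Δv₂ = |v₂ − v_a| = 0.8352 km/s.
Total Δv = Δv₁ + Δv₂ = 1.785 km/s.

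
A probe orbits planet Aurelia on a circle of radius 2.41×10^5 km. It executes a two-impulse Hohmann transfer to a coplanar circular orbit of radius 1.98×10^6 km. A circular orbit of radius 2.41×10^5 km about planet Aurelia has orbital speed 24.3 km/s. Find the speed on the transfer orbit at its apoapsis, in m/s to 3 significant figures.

v = 3950 m/s

From the circular-orbit relation v² = μ/r at r = 2.41×10^5 km: μ = v²r = (24.3)² × 2.41×10^5 = 1.42308×10^8 km³/s².
Transfer-ellipse semi-major axis a_t = (r₁ + r₂)/2 = (2.410×10^5 + 1.980×10^6)/2 = 1.1105×10^6 km.
At apoapsis, r = 1.980×10^6 km.
Vis-viva: v = √[μ(2/r − 1/a_t)] = √[1.42308×10^8 × (2/1.980×10^6 − 1/1.1105×10^6)] = 3.949 km/s.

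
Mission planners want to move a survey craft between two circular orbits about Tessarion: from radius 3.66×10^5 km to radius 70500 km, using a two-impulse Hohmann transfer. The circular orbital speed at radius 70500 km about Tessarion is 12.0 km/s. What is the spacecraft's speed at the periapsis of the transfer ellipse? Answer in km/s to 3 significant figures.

From the circular-orbit relation v² = μ/r at r = 70500 km: μ = v²r = (12.0)² × 70500 = 1.01520×10^7 km³/s².
Transfer-ellipse semi-major axis a_t = (r₁ + r₂)/2 = (3.660×10^5 + 70500)/2 = 2.1825×10^5 km.
The periapsis of the transfer ellipse is at r = 70500 km.
Applying v² = μ(2/r − 1/a_t): v = 15.54 km/s.

v = 15.5 km/s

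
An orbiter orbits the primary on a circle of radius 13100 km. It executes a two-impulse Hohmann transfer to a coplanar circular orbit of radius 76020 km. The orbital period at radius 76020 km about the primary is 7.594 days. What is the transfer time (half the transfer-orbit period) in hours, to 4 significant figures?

t = 40.90 hours

From Kepler's third law T² = 4π²r³/μ at r = 76020 km, T = 7.594 days = 7.594 × 86400 s = 6.561216×10^5 s: μ = 4π²r³/T² = 40287.9 km³/s².
Transfer-ellipse semi-major axis a_t = (r₁ + r₂)/2 = (13100 + 76020)/2 = 44560 km.
Transfer time t = π√(a_t³/μ) = π√((44560)³ / 40287.9) = 1.47225×10^5 s.
Converting: 1.47225×10^5 s ÷ 3600 s/hour = 40.90 hours.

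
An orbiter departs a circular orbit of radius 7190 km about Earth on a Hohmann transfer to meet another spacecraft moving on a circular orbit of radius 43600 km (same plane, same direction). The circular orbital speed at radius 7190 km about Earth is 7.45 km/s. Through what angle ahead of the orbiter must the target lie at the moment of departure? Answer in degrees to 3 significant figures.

From the circular-orbit relation v² = μ/r at r = 7190 km: μ = v²r = (7.45)² × 7190 = 3.99063×10^5 km³/s².
The Hohmann ellipse has a_t = (r₁ + r₂)/2 = 25395 km.
Transfer time t = π√(a_t³/μ) = 20126 s.
The target's mean motion on its circular orbit is ω₂ = √(μ/r₂³) = 6.9389×10^-5 rad/s.
Angle swept by the target during transfer: ω₂·t = 1.3965 rad = 80.01°.
The orbiter traverses 180° on the transfer ellipse, so the target must lead by 180° − 80.01° = 100°.

φ = 100°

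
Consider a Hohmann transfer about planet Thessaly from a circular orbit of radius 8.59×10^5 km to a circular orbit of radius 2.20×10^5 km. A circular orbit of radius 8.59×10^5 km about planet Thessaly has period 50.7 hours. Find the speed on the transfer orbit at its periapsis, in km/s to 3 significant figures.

v = 73.7 km/s

From Kepler's third law T² = 4π²r³/μ at r = 8.59×10^5 km, T = 50.7 hours = 50.7 × 3600 s = 1.8252×10^5 s: μ = 4π²r³/T² = 7.51136×10^8 km³/s².
The Hohmann ellipse has a_t = (r₁ + r₂)/2 = 5.395×10^5 km.
The periapsis of the transfer ellipse is at r = 2.200×10^5 km.
Applying v² = μ(2/r − 1/a_t): v = 73.73 km/s.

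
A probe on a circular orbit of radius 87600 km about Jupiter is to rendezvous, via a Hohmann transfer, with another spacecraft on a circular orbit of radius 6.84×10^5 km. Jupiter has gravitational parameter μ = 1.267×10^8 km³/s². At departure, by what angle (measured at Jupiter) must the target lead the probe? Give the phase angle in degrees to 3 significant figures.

φ = 104°

Transfer-ellipse semi-major axis a_t = (r₁ + r₂)/2 = (87600 + 6.840×10^5)/2 = 3.858×10^5 km.
Transfer time t = π√(a_t³/μ) = 66881 s.
Target angular speed ω₂ = √(μ/r₂³) = 1.9898×10^-5 rad/s.
Angle swept by the target during transfer: ω₂·t = 1.3308 rad = 76.25°.
The probe traverses 180° on the transfer ellipse, so the target must lead by 180° − 76.25° = 104°.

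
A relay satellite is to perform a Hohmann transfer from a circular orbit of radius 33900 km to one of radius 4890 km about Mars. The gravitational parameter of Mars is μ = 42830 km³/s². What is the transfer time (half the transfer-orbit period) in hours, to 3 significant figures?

Transfer-ellipse semi-major axis a_t = (r₁ + r₂)/2 = (33900 + 4890)/2 = 19395 km.
Half the transfer-orbit period gives t = π√(a_t³/μ) = 41000 s.
Converting: 41000 s ÷ 3600 s/hour = 11.4 hours.

t = 11.4 hours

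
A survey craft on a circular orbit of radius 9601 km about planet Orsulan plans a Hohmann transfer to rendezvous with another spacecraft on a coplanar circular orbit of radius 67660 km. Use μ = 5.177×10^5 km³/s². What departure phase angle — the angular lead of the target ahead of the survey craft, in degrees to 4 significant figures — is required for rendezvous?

The Hohmann ellipse has a_t = (r₁ + r₂)/2 = 38630.5 km.
The half-period of the transfer ellipse is t = π√(a_t³/μ) = 33151.74 s.
Target angular speed ω₂ = √(μ/r₂³) = 4.088284×10^-5 rad/s.
Angle swept by the target during transfer: ω₂·t = 1.35534 rad = 77.66°.
The survey craft traverses 180° on the transfer ellipse, so the target must lead by 180° − 77.66° = 102.3°.

φ = 102.3°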